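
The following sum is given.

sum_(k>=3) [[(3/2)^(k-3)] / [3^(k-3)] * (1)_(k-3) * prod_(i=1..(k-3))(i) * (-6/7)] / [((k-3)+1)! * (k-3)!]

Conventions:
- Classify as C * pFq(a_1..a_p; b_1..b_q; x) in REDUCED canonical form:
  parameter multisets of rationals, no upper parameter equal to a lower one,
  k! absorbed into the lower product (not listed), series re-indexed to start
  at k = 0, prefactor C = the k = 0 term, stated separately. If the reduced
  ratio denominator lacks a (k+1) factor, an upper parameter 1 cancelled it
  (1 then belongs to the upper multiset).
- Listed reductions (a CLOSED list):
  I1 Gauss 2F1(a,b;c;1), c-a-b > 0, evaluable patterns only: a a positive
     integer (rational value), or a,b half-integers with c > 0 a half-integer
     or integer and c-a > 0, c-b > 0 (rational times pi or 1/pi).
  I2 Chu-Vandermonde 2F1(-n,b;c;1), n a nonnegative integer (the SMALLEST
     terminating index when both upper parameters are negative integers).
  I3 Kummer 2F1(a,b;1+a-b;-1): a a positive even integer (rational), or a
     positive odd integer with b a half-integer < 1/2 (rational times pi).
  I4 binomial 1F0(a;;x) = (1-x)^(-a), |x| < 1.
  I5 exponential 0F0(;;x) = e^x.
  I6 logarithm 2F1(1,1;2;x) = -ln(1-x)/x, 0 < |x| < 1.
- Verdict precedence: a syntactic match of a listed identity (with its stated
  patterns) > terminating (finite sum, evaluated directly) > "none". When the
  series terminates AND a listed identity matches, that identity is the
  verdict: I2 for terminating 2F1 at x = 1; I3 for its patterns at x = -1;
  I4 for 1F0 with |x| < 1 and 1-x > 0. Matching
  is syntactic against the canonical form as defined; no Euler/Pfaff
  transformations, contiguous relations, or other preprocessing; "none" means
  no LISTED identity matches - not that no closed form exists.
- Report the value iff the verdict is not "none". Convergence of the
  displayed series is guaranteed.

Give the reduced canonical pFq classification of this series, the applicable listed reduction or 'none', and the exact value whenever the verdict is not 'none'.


Key step: t_0 being -6/7, the two k-th powers (C = -6/7, x = 1/2) combine into one argument.
Term ratio: r(k) = (1/2) * (k+1) (k+1) / [(k+2) (k+1)] - rational in k, leading ratio (1/2); with t_0 = -6/7, classification follows.

Canonical form: C = -6/7 times 2F1 with upper {1, 1}, lower {2}, x = 1/2. Verdict (x = 1/2): logarithm (I6) applies (the logarithm: parameters (1,1;2), x = 1/2). Its exact value is (12/7) * ln(1/2).


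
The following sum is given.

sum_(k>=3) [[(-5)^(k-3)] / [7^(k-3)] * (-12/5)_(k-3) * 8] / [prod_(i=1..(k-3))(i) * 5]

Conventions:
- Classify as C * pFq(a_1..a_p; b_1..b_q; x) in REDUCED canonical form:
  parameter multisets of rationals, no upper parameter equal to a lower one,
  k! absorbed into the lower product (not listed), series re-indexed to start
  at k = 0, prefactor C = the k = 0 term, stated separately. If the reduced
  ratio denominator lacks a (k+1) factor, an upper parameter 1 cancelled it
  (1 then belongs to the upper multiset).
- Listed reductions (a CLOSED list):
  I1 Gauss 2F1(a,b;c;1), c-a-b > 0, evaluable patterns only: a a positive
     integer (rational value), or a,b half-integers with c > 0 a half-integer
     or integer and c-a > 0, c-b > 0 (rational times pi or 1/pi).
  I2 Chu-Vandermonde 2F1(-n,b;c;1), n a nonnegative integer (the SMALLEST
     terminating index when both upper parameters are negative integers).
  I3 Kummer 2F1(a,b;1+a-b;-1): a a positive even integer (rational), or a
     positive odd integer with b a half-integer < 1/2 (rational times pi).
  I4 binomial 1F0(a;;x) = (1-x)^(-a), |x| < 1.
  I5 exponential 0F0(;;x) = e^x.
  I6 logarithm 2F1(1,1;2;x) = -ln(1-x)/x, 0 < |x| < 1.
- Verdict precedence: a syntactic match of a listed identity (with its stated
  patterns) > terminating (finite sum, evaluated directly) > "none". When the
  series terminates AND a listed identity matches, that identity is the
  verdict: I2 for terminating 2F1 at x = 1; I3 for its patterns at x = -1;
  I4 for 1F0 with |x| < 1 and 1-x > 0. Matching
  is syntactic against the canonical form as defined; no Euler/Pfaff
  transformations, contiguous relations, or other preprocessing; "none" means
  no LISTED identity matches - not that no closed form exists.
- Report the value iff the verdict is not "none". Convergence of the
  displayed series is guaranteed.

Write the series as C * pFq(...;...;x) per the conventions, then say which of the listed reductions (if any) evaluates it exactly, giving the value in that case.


This is 8/5 * 1F0(-12/5; -; -5/7) in reduced canonical form. Verdict: the I4 binomial reduction applies (the 1F0 binomial series: exponent 12/5, x = -5/7). Exact value: (8/5) * (12/7)^(12/5).

Structural cue: x = (-5/7) and the two geometric factors (C = 8/5) combine into one argument.
Consecutive-term ratio: r(k) = (-5/7) * (k-12/5) / [(k+1)] ; factor over Q: parameters, x = (-5/7), and C = 8/5.


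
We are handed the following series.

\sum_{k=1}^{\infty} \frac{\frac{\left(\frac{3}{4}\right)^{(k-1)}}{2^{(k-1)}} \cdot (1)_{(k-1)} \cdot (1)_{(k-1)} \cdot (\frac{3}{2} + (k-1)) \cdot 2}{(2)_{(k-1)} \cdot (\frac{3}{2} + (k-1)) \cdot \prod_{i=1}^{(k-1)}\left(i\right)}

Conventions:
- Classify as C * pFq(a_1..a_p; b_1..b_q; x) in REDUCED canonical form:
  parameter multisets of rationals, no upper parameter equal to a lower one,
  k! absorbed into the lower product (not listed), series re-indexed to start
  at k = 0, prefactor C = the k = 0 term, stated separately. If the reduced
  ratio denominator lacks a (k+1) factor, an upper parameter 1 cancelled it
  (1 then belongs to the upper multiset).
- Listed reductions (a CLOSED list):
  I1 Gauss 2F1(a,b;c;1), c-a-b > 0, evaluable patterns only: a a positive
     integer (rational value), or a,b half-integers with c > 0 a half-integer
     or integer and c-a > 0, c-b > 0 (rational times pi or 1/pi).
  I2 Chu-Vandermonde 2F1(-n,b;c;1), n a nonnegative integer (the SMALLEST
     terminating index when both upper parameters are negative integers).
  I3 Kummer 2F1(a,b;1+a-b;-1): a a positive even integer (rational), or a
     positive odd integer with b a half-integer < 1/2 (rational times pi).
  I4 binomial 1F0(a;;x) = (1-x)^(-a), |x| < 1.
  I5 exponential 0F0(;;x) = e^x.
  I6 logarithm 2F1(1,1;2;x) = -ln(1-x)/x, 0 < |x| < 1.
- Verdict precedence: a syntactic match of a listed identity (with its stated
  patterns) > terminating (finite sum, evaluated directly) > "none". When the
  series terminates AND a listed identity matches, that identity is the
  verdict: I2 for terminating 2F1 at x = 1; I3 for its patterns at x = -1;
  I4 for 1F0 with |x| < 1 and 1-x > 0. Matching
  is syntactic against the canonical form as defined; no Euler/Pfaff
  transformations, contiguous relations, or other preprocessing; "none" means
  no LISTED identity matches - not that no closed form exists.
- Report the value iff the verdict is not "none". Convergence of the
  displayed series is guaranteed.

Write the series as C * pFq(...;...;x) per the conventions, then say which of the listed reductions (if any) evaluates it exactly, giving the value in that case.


Prefactor 2, argument \frac{3}{8}: 2F1 with upper {1, 1} over lower {2}. Verdict: this is the I6 logarithm reduction (the logarithm: parameters (1,1;2), x = \frac{3}{8}). Its exact value is \left(-\frac{16}{3}\right) \cdot \ln\left(\frac{5}{8}\right).

Key step: x = \frac{3}{8} and the product of the first k integers (C = 2, x = 3/8) is k!.
Consecutive-term ratio: r(k) = \frac{3}{8} * (k+1) (k+1) / [(k+2) (k+1)] - poly over poly, x = \frac{3}{8} from leading terms; C = 2 at k = 0.


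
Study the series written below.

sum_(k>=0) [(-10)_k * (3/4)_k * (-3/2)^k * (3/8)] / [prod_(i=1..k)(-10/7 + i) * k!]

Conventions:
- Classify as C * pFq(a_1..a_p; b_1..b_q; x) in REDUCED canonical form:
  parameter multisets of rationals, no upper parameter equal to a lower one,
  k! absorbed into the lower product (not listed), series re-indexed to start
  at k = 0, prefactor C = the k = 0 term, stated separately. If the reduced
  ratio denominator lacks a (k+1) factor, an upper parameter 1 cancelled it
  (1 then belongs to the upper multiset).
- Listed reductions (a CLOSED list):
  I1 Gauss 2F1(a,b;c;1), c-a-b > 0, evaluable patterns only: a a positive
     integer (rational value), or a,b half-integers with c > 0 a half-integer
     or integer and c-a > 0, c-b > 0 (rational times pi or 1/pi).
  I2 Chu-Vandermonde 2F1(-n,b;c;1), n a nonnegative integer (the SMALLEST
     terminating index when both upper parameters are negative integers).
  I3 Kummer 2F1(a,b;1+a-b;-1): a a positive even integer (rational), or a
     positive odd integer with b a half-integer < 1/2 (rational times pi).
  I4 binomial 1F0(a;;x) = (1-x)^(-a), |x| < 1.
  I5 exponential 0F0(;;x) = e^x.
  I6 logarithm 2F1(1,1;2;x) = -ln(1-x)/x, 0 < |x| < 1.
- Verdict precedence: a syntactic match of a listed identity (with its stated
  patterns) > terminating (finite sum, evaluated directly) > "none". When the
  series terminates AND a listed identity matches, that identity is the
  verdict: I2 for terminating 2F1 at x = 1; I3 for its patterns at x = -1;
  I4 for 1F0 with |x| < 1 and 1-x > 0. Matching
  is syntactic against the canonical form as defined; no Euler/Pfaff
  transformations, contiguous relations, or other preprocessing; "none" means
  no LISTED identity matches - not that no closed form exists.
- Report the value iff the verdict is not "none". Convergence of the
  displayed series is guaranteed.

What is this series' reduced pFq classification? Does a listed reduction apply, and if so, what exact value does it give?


Classification (C = 3/8): 2F1 with upper {-10, 3/4}, lower {-3/7}, argument x = -3/2. Verdict: terminating - upper -10 stops the sum at k = 10; the 11 terms are added exactly. Exact value: -4999826416502957334969/60605080923013120.

Structural cue: t_0 being 3/8, the lower running product (prefactor 3/8) is a rising factorial.
Term ratio: r(k) = (-3/2) * (k-10) (k+3/4) / [(k-3/7) (k+1)] - rational in k. x = (-3/2); t_0 = 3/8; negate the roots.


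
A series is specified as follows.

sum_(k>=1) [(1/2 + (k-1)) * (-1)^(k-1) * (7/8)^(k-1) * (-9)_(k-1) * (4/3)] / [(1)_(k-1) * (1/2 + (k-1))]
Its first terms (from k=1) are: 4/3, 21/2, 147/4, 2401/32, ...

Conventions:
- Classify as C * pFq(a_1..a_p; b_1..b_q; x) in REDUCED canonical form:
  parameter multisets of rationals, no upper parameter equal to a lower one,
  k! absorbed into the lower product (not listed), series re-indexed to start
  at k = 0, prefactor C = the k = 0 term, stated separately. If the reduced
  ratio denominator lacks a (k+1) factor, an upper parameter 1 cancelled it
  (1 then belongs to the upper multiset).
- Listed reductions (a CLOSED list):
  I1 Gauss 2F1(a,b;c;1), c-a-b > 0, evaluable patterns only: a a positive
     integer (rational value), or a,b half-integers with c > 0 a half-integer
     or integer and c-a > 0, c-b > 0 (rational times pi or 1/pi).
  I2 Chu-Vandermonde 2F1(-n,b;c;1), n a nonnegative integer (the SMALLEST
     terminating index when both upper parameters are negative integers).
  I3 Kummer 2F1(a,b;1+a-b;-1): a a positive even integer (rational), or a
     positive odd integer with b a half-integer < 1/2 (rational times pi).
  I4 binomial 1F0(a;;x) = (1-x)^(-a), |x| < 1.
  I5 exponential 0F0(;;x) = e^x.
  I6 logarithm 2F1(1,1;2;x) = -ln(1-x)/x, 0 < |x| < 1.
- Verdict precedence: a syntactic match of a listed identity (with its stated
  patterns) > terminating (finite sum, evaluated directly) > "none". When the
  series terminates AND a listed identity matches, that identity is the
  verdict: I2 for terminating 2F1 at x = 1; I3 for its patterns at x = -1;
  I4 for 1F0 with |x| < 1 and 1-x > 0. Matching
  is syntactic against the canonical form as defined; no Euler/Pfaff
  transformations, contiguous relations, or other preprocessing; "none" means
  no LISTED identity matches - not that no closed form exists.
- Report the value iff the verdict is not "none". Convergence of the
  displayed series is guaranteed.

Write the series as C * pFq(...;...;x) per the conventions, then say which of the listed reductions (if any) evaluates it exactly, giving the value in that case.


The series (x = -7/8) is 1F0: upper {-9}, lower {-}, prefactor 4/3. Verdict at x = -7/8: binomial (I4) matches (the 1F0 binomial series: exponent 9, x = -7/8). Exact value: 12814453125/33554432.

Key observation: t_0 = 4/3 here, and (1)_k (C = 4/3) is k! itself.
Adjacent-term ratio: r(k) = (-7/8) * (k-9) / [(k+1)] - poly over poly, x = (-7/8) from leading terms; C = 4/3 at k = 0.


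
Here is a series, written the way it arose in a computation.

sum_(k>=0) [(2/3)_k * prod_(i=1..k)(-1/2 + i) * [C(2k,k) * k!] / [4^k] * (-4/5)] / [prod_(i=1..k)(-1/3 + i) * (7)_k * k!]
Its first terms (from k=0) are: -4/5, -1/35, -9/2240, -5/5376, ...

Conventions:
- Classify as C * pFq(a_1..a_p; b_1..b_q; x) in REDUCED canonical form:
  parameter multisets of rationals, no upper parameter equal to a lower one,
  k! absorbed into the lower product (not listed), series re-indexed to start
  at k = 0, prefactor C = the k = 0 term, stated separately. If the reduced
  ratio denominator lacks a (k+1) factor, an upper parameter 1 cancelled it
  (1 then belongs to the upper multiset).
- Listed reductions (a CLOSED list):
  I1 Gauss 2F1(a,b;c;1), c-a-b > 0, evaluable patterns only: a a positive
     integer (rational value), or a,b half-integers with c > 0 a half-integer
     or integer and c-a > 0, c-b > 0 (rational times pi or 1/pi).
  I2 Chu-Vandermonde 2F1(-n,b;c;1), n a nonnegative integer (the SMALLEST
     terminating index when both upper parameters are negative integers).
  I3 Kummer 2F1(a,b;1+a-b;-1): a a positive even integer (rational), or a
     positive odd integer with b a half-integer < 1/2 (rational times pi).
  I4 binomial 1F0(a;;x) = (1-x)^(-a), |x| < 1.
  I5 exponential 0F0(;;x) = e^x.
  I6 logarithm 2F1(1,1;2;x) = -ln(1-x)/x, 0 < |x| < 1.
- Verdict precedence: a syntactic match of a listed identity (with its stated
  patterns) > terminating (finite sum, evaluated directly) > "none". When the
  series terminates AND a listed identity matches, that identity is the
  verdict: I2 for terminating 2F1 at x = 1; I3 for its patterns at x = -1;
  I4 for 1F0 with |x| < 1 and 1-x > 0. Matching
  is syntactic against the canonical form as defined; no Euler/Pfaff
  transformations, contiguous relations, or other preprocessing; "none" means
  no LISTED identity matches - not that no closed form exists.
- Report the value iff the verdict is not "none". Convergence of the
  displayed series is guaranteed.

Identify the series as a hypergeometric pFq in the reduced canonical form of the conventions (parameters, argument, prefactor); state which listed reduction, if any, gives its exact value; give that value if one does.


Classification (C = -4/5): 2F1 with upper {1/2, 1/2}, lower {7}, argument x = 1. Verdict: Gauss's theorem I1 (half-integer case) applies (x = 1; upper {1/2, 1/2} half-integers, c = 7 in the evaluable pattern). Value: (-2097152/800415) / pi.

First insight: x = 1 and the lower running product (C = -4/5) is a rising factorial.
Term ratio: r(k) = 1 * (k+1/2) (k+1/2) / [(k+7) (k+1)] - rational in k. x = 1; t_0 = -4/5; negate the roots.


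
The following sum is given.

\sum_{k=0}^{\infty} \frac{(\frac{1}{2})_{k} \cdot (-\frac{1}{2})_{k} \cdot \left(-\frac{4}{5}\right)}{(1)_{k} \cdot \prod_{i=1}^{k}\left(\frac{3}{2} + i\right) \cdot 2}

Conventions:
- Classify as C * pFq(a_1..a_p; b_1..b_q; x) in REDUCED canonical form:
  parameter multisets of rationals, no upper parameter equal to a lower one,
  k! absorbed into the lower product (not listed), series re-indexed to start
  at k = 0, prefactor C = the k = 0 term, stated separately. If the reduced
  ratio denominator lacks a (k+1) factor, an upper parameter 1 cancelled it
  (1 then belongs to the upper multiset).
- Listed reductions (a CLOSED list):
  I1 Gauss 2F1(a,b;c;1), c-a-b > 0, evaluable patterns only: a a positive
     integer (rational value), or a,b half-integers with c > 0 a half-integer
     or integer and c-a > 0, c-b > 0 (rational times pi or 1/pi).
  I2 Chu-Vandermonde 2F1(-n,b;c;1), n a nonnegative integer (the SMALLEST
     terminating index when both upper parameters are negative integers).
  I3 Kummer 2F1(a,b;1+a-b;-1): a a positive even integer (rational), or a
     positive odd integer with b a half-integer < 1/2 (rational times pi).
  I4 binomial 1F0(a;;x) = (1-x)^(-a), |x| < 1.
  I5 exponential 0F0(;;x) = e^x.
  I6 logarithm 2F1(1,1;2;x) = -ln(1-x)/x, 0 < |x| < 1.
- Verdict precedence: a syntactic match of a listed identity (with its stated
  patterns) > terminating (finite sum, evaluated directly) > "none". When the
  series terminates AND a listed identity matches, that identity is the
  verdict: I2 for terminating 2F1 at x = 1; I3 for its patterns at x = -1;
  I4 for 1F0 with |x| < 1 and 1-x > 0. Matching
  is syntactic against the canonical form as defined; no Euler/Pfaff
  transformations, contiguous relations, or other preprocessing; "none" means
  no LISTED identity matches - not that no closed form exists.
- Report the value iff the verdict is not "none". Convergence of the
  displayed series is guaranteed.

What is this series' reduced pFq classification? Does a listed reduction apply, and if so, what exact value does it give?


Prefactor -\frac{2}{5}, argument 1: 2F1 with upper {-\frac{1}{2}, \frac{1}{2}} over lower {\frac{5}{2}}. Verdict at x = 1: Gauss's theorem I1 (half-integer case) matches (x = 1; upper {-\frac{1}{2}, \frac{1}{2}} half-integers, c = \frac{5}{2} in the evaluable pattern). Value: \left(-\frac{9}{80}\right) \cdot \pi.

The tell: t_0 = -\frac{2}{5} here, and the lower running product (C = -2/5, x = 1) is a rising factorial.
Ratio: r(k) = 1 * (k-\frac{1}{2}) (k+\frac{1}{2}) / [(k+\frac{5}{2}) (k+1)] - rational in k, leading ratio 1; with t_0 = -\frac{2}{5}, classification follows.


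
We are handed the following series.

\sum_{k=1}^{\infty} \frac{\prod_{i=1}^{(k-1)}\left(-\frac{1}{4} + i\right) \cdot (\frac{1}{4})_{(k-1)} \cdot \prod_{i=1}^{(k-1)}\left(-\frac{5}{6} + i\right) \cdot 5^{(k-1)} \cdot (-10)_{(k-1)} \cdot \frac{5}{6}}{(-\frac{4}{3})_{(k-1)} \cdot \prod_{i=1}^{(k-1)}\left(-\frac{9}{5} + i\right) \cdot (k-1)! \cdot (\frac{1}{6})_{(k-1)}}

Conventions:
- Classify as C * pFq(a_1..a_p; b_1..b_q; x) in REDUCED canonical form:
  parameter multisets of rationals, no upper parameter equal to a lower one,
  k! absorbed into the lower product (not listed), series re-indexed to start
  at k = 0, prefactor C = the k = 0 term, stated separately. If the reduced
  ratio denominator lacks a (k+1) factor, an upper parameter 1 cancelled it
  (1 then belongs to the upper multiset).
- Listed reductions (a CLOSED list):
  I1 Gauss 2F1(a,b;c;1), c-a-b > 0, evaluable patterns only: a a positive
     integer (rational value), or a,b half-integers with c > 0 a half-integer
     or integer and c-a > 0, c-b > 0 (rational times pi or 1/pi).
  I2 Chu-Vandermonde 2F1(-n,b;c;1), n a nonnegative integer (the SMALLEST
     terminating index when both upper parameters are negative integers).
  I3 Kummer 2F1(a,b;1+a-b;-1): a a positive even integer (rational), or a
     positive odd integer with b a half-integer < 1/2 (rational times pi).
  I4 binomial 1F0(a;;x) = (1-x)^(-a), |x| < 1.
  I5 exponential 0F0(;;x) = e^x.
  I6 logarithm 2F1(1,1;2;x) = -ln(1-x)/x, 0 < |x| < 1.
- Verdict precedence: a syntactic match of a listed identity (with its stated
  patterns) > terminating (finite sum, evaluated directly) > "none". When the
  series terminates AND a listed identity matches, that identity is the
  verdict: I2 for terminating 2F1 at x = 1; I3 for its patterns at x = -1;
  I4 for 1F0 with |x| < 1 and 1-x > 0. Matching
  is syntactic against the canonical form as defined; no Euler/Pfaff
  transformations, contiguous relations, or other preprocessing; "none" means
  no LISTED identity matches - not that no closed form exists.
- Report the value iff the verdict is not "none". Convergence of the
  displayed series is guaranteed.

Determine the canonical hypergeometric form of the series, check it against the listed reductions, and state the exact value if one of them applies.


At argument 5: a 3F2 with upper {-10, \frac{1}{4}, \frac{3}{4}}, lower {-\frac{4}{3}, -\frac{4}{5}}, scaled by C = \frac{5}{6}. Verdict: terminating (-10 upstairs). 11 nonzero terms in all; added directly. Its exact value is -\frac{1007077338282118024379335465585}{141809345066642178048}.

Key observation: x = 5 and the lower running product (C = 5/6) is a rising factorial.
Step ratio: r(k) = 5 * (k-10) (k+\frac{1}{4}) (k+\frac{3}{4}) / [(k-\frac{4}{3}) (k-\frac{4}{5}) (k+1)] - rational in k, leading ratio 5; with t_0 = \frac{5}{6}, classification follows.


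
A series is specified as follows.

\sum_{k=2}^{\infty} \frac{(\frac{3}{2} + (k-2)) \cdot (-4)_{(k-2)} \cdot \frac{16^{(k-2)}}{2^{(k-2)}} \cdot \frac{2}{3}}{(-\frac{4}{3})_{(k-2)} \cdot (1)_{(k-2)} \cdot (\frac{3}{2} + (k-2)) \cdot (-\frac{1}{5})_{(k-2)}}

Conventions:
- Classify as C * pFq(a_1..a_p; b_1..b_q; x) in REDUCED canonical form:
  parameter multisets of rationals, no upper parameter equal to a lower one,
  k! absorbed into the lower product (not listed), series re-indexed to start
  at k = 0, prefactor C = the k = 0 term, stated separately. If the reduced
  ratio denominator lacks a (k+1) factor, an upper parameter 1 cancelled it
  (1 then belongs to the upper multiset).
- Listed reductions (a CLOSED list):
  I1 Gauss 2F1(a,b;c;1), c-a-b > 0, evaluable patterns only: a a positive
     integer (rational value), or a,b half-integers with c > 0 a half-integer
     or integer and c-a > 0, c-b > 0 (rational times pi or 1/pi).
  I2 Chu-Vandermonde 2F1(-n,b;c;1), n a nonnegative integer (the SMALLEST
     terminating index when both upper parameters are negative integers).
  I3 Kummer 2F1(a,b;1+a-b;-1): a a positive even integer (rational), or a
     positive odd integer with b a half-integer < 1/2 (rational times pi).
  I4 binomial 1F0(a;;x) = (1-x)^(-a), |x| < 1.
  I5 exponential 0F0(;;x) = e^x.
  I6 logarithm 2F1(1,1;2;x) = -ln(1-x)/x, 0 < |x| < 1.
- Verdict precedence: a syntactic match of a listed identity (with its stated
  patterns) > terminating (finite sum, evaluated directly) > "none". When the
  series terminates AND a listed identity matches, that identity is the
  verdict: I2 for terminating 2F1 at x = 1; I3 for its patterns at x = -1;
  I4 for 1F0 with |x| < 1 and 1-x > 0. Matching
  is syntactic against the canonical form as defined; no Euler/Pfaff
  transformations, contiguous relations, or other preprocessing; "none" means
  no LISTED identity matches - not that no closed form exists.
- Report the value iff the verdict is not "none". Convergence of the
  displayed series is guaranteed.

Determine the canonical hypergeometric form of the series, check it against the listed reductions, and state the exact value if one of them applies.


Key observation: with t_0 = \frac{2}{3}, (1)_k (C = 2/3, x = 8) is k! itself.
Adjacent-term ratio: r(k) = 8 * (k-4) / [(k-\frac{4}{3}) (k-\frac{1}{5}) (k+1)] - rational in k. x = 8; t_0 = \frac{2}{3}; negate the roots.

x = 8 here; the reduced form reads 1F2, upper {-4}, lower {-\frac{4}{3}, -\frac{1}{5}}, C = \frac{2}{3}. Verdict: terminating (-4 upstairs). 5 nonzero terms in all; added directly. Value: \frac{114734}{21}.


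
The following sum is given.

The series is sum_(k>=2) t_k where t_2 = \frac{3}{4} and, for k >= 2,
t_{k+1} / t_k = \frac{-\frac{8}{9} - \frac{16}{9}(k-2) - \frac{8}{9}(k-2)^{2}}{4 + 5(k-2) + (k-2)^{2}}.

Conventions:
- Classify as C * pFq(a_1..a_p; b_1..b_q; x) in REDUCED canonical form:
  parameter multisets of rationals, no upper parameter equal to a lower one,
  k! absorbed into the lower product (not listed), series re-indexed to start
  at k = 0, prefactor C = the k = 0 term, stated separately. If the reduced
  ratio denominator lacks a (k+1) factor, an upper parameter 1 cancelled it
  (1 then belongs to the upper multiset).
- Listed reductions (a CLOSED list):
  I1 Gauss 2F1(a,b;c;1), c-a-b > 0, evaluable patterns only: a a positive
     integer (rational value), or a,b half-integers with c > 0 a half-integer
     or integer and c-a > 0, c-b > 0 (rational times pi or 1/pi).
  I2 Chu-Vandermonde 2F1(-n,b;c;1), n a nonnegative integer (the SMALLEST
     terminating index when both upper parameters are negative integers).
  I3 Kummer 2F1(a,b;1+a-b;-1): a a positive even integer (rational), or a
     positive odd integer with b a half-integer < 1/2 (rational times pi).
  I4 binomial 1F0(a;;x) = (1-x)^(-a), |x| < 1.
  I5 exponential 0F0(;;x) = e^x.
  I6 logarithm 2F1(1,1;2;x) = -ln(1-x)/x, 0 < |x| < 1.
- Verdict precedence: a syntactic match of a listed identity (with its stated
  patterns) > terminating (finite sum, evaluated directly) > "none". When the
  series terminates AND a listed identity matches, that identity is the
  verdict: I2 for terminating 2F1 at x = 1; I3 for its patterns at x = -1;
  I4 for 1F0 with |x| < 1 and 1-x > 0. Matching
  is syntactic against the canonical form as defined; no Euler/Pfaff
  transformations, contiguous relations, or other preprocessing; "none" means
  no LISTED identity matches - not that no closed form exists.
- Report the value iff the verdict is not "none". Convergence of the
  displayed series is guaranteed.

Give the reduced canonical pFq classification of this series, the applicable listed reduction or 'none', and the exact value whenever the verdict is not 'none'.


The series (x = -\frac{8}{9}) is 2F1: upper {1, 1}, lower {4}, prefactor \frac{3}{4}. Verdict: none - this 2F1 at x = -\frac{8}{9} matches no listed pattern, and upper {1, 1} holds no stopper.

Key step: t_0 being \frac{3}{4}, the expanded ratio factors over Q; prefactor 3/4, roots give parameters.
Term ratio: r(k) = -\frac{8}{9} * (k+1) (k+1) / [(k+4) (k+1)] - rational; roots negated = parameters, x = -\frac{8}{9}, C = \frac{3}{4}.


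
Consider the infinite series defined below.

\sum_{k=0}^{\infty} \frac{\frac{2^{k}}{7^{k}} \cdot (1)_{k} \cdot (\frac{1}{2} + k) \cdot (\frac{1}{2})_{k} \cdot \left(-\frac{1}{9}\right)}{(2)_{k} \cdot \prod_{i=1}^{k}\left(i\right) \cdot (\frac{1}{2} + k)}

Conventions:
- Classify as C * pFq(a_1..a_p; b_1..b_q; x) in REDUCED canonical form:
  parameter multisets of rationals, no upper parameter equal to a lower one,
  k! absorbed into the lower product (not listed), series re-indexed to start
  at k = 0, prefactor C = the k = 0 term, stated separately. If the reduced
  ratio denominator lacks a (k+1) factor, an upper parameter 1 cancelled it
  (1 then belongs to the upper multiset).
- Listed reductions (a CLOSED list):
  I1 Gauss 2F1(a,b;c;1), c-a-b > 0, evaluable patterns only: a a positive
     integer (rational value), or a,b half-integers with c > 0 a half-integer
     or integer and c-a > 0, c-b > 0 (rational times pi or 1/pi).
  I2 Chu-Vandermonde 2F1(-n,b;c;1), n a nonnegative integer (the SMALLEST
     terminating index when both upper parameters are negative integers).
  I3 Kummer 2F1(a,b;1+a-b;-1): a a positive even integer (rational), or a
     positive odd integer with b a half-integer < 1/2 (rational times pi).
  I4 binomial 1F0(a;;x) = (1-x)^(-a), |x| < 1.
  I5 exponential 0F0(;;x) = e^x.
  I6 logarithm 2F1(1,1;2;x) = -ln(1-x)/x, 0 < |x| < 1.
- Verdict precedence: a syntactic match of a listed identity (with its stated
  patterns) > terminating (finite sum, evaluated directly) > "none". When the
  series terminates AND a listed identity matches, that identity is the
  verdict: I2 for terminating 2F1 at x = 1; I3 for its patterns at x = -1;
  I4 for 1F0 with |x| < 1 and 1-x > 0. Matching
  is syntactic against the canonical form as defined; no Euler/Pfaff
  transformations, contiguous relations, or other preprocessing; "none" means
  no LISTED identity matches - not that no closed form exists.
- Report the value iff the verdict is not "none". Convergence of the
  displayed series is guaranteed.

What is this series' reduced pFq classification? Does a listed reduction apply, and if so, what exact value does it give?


Classification (C = -\frac{1}{9}): 2F1 with upper {\frac{1}{2}, 1}, lower {2}, argument x = \frac{2}{7}. Verdict: none - this 2F1 at x = \frac{2}{7} matches no listed pattern, and upper {\frac{1}{2}, 1} holds no stopper.

Structural cue: with t_0 = -\frac{1}{9}, the product of the first k integers (prefactor -1/9) is k!.
Term ratio: r(k) = \frac{2}{7} * (k+\frac{1}{2}) (k+1) / [(k+2) (k+1)] - poly over poly, x = \frac{2}{7} from leading terms; C = -\frac{1}{9} at k = 0.


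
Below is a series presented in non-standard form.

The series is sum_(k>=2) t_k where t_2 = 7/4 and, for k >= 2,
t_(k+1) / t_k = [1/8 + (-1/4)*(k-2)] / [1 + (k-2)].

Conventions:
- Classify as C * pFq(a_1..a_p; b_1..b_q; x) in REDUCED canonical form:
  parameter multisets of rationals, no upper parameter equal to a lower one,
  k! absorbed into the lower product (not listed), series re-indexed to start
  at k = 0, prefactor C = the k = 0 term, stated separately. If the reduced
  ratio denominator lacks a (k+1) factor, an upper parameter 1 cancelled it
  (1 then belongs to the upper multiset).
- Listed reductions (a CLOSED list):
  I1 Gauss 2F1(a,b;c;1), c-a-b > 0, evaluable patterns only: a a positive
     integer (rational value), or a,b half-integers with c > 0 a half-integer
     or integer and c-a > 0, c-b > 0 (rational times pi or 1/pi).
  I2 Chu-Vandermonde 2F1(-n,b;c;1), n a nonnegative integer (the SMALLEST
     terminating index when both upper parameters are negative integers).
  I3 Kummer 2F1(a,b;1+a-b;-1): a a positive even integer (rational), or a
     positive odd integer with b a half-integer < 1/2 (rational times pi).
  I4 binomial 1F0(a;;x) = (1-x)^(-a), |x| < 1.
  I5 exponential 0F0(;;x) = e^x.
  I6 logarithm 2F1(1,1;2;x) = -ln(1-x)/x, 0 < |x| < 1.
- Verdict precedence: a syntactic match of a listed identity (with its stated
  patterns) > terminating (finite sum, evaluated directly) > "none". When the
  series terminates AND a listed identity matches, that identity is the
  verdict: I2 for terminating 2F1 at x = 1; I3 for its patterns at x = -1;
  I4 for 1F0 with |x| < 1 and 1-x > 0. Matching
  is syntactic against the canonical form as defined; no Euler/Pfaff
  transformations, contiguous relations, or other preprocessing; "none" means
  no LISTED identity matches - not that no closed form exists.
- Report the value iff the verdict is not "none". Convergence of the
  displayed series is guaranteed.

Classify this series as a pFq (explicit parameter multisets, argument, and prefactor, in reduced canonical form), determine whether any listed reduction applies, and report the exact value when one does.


x = -1/4 here; the reduced form reads 1F0, upper {-1/2}, lower {-}, C = 7/4. Verdict: the binomial series (I4) fires (the 1F0 binomial series: exponent 1/2, x = -1/4). Its exact value is (7/4) * (5/4)^(1/2).

Key step: with t_0 = 7/4, factor the ratio over Q (C = 7/4, x = -1/4): negated roots = parameters.
Term ratio: r(k) = (-1/4) * (k-1/2) / [(k+1)] - rational in k. x = (-1/4); t_0 = 7/4; negate the roots.


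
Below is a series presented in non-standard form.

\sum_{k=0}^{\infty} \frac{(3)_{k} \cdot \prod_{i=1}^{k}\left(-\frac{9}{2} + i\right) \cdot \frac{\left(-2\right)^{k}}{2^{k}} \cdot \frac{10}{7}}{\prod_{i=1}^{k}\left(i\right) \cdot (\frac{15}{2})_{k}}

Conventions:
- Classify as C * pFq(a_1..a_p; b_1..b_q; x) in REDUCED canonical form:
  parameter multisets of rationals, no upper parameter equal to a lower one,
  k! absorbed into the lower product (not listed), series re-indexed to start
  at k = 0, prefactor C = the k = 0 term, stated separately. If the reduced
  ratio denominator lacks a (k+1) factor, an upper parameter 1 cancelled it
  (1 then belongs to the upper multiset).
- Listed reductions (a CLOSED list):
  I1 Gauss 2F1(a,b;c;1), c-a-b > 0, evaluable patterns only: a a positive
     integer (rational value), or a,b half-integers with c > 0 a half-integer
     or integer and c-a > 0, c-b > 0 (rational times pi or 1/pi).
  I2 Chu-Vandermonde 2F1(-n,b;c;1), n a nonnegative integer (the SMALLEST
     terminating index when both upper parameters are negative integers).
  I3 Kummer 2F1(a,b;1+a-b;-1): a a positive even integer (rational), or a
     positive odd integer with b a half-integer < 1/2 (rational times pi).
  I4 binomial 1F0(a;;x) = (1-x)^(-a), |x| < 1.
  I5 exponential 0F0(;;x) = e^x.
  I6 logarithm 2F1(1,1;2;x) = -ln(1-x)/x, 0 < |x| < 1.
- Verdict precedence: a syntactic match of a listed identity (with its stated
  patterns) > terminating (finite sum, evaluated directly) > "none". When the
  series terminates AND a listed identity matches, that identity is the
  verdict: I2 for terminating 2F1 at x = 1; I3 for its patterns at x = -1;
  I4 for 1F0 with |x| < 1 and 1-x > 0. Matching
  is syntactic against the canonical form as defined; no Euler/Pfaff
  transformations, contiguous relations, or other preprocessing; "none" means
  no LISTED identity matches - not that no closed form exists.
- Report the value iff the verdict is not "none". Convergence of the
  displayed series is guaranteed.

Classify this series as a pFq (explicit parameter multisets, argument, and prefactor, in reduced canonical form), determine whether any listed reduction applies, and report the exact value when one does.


Key observation: from the first term \frac{10}{7}: the product of the first k integers (C = 10/7) is k!.
Step ratio: r(k) = -1 * (k-\frac{7}{2}) (k+3) / [(k+\frac{15}{2}) (k+1)] ; factor over Q: parameters, x = -1, and C = \frac{10}{7}.

The series (x = -1) is 2F1: upper {-\frac{7}{2}, 3}, lower {\frac{15}{2}}, prefactor \frac{10}{7}. Verdict: Kummer (I3) matches (x = -1; c = \frac{15}{2} equals 1+a-b for upper {-\frac{7}{2}, 3}: listed pattern). Sum: \frac{6435}{4096} \cdot \pi.


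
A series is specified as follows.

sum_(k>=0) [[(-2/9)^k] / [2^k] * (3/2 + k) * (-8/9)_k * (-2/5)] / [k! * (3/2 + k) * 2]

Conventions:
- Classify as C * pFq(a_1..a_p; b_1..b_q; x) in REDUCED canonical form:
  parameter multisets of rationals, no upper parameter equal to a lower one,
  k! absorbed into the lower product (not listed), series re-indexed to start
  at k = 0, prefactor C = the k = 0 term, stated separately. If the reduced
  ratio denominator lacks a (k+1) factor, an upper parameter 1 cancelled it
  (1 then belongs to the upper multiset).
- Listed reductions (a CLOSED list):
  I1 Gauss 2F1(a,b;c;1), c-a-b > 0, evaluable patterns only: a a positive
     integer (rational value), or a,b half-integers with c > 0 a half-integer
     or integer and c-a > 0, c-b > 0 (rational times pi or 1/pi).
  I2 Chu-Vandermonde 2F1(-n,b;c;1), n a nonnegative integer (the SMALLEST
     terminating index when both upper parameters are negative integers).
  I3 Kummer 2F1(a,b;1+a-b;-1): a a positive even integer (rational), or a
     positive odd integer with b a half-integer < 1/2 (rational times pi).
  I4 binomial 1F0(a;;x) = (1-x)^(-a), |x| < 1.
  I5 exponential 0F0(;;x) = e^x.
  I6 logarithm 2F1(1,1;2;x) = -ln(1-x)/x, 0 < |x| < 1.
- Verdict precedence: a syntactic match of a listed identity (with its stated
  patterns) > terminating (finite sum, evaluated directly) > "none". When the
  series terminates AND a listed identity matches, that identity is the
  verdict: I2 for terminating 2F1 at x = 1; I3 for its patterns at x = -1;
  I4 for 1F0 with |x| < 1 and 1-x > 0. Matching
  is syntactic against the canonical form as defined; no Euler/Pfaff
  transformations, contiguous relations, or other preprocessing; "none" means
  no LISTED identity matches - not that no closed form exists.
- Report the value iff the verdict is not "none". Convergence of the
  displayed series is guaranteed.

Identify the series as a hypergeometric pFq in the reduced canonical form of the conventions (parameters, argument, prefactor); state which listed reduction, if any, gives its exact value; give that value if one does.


Canonical form: C = -1/5 times 1F0 with upper {-8/9}, lower {-}, x = -1/9. Verdict: binomial (I4) matches (the 1F0 binomial series: exponent 8/9, x = -1/9). Exact value: (-1/5) * (10/9)^(8/9).

First insight: x = (-1/9) and k + 3/2 divides numerator and denominator alike; C = -1/5, x = -1/9 after cancelling.
Term ratio: r(k) = (-1/9) * (k-8/9) / [(k+1)] ; factor over Q: parameters, x = (-1/9), and C = -1/5.


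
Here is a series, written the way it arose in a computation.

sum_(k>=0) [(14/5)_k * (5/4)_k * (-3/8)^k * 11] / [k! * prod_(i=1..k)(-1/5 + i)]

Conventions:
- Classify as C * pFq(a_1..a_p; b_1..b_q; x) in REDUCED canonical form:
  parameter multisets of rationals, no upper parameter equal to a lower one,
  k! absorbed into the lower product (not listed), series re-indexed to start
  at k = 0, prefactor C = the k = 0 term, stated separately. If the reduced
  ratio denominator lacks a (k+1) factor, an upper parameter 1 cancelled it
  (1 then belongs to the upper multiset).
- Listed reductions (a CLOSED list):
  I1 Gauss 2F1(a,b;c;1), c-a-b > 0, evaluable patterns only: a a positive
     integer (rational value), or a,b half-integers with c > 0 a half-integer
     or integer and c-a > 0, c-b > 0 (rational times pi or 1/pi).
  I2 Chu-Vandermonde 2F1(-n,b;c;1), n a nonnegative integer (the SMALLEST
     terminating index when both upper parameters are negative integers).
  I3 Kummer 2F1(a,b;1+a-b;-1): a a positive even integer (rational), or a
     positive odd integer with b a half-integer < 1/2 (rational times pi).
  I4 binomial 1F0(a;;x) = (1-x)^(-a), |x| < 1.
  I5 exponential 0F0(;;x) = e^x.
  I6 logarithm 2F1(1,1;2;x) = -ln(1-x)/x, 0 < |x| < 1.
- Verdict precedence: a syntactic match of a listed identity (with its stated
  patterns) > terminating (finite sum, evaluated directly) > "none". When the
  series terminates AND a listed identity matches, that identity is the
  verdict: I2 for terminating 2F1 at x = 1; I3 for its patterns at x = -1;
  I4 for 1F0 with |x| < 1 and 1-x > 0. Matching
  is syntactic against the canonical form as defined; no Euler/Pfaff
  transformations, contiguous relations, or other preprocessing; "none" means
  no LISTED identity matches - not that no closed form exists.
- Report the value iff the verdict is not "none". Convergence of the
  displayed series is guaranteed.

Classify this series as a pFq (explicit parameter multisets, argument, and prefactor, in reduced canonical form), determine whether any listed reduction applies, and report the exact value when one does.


Classification (C = 11): 2F1 with upper {5/4, 14/5}, lower {4/5}, argument x = -3/8. Verdict: none here - no I1-I6 shape fits x = -3/8 with lower {4/5}.

Key step: x = (-3/8) and the lower running product (C = 11, x = -3/8) is a rising factorial.
Consecutive-term ratio: r(k) = (-3/8) * (k+5/4) (k+14/5) / [(k+4/5) (k+1)] - poly over poly, x = (-3/8) from leading terms; C = 11 at k = 0.


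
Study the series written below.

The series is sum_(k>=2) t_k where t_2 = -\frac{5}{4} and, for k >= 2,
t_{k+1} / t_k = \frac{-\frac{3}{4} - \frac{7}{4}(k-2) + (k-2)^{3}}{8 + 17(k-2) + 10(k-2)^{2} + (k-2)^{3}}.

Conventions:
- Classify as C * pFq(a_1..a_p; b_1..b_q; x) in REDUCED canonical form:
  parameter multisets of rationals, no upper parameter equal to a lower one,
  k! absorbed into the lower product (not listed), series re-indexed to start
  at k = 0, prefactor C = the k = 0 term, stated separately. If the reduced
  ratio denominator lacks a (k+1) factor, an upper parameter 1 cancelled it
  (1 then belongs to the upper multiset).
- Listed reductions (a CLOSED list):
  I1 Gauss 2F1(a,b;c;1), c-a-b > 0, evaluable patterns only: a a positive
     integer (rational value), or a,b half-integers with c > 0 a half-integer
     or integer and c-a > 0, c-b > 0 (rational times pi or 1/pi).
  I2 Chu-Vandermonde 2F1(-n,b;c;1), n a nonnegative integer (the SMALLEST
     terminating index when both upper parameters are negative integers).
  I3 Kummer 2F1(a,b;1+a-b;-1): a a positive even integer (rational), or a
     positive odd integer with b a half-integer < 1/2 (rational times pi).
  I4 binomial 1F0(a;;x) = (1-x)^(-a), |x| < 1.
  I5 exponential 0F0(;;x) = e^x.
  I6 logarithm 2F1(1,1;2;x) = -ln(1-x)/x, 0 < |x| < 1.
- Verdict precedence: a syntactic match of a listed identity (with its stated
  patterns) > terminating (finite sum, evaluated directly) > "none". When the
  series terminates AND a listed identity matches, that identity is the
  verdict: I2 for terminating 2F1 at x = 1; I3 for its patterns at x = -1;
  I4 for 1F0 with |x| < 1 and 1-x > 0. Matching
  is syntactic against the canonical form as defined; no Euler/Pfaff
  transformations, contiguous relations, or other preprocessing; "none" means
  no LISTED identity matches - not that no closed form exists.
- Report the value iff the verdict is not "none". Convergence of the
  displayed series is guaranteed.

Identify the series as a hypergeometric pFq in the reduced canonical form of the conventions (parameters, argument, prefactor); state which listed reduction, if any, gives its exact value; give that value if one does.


Reduced: x = 1, 2F1, upper = {-\frac{3}{2}, \frac{1}{2}}, lower = {8}, C = -\frac{5}{4}. Verdict: Gauss (I1, half-integer pattern) fires (x = 1; upper {-\frac{3}{2}, \frac{1}{2}} half-integers, c = 8 in the evaluable pattern). Its exact value is \left(-\frac{33554432}{9386091}\right) / \pi.

The tell: from the first term -\frac{5}{4}: the parameter 1 appears in both the upper and lower lists and cancels.
Consecutive-term ratio: r(k) = 1 * (k-\frac{3}{2}) (k+\frac{1}{2}) / [(k+8) (k+1)] - poly over poly, x = 1 from leading terms; C = -\frac{5}{4} at k = 0.
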